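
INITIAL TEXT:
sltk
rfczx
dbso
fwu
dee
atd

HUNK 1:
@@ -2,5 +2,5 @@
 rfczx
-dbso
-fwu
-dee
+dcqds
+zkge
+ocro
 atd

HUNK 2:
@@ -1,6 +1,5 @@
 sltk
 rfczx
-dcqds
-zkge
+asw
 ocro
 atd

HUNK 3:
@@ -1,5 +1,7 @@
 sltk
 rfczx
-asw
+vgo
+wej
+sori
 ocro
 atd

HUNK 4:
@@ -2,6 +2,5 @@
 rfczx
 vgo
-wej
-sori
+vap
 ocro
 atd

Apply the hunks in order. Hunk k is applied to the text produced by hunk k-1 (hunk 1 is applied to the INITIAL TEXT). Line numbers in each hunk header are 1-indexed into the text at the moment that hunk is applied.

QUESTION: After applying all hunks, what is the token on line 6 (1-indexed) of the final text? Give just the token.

Answer: atd

Derivation:
Hunk 1: at line 2 remove [dbso,fwu,dee] add [dcqds,zkge,ocro] -> 6 lines: sltk rfczx dcqds zkge ocro atd
Hunk 2: at line 1 remove [dcqds,zkge] add [asw] -> 5 lines: sltk rfczx asw ocro atd
Hunk 3: at line 1 remove [asw] add [vgo,wej,sori] -> 7 lines: sltk rfczx vgo wej sori ocro atd
Hunk 4: at line 2 remove [wej,sori] add [vap] -> 6 lines: sltk rfczx vgo vap ocro atd
Final line 6: atd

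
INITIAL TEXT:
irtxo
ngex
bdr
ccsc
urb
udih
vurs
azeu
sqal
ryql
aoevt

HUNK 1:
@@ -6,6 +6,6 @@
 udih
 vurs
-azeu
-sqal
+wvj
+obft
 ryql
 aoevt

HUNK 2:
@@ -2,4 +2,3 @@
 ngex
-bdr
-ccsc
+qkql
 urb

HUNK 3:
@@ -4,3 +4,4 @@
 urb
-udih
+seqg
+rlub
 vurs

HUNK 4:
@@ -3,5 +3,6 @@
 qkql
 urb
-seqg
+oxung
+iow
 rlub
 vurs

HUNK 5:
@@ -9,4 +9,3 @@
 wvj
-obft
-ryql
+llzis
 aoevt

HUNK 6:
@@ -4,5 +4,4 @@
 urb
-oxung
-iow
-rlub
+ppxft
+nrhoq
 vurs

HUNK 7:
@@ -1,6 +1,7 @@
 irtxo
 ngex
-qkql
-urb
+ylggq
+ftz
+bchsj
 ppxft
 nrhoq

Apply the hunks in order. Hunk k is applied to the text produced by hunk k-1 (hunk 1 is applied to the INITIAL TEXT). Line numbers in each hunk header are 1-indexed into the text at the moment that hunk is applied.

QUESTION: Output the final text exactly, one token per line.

Answer: irtxo
ngex
ylggq
ftz
bchsj
ppxft
nrhoq
vurs
wvj
llzis
aoevt

Derivation:
Hunk 1: at line 6 remove [azeu,sqal] add [wvj,obft] -> 11 lines: irtxo ngex bdr ccsc urb udih vurs wvj obft ryql aoevt
Hunk 2: at line 2 remove [bdr,ccsc] add [qkql] -> 10 lines: irtxo ngex qkql urb udih vurs wvj obft ryql aoevt
Hunk 3: at line 4 remove [udih] add [seqg,rlub] -> 11 lines: irtxo ngex qkql urb seqg rlub vurs wvj obft ryql aoevt
Hunk 4: at line 3 remove [seqg] add [oxung,iow] -> 12 lines: irtxo ngex qkql urb oxung iow rlub vurs wvj obft ryql aoevt
Hunk 5: at line 9 remove [obft,ryql] add [llzis] -> 11 lines: irtxo ngex qkql urb oxung iow rlub vurs wvj llzis aoevt
Hunk 6: at line 4 remove [oxung,iow,rlub] add [ppxft,nrhoq] -> 10 lines: irtxo ngex qkql urb ppxft nrhoq vurs wvj llzis aoevt
Hunk 7: at line 1 remove [qkql,urb] add [ylggq,ftz,bchsj] -> 11 lines: irtxo ngex ylggq ftz bchsj ppxft nrhoq vurs wvj llzis aoevt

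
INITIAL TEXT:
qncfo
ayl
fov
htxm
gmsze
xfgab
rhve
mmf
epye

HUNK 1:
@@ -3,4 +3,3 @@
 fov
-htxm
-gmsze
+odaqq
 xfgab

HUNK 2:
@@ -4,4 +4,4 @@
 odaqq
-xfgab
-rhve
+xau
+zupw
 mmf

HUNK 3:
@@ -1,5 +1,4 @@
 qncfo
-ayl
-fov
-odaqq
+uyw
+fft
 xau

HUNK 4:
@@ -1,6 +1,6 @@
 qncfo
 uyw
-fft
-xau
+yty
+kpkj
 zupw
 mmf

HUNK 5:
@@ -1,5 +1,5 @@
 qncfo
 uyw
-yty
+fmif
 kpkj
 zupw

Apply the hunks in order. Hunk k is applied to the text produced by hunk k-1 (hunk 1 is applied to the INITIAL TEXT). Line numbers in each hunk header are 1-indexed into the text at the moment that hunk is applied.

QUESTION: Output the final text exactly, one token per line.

Hunk 1: at line 3 remove [htxm,gmsze] add [odaqq] -> 8 lines: qncfo ayl fov odaqq xfgab rhve mmf epye
Hunk 2: at line 4 remove [xfgab,rhve] add [xau,zupw] -> 8 lines: qncfo ayl fov odaqq xau zupw mmf epye
Hunk 3: at line 1 remove [ayl,fov,odaqq] add [uyw,fft] -> 7 lines: qncfo uyw fft xau zupw mmf epye
Hunk 4: at line 1 remove [fft,xau] add [yty,kpkj] -> 7 lines: qncfo uyw yty kpkj zupw mmf epye
Hunk 5: at line 1 remove [yty] add [fmif] -> 7 lines: qncfo uyw fmif kpkj zupw mmf epye

Answer: qncfo
uyw
fmif
kpkj
zupw
mmf
epye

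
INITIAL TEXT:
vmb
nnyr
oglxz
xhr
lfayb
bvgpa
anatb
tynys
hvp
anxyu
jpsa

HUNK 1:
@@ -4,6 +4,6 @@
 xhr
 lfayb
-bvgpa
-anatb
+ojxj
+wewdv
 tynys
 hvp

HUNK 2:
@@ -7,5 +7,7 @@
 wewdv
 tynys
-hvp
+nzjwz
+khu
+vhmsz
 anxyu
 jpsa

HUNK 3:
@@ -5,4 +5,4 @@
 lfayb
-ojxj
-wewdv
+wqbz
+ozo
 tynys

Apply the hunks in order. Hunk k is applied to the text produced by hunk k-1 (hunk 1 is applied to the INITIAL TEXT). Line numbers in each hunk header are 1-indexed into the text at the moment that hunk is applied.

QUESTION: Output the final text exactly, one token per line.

Hunk 1: at line 4 remove [bvgpa,anatb] add [ojxj,wewdv] -> 11 lines: vmb nnyr oglxz xhr lfayb ojxj wewdv tynys hvp anxyu jpsa
Hunk 2: at line 7 remove [hvp] add [nzjwz,khu,vhmsz] -> 13 lines: vmb nnyr oglxz xhr lfayb ojxj wewdv tynys nzjwz khu vhmsz anxyu jpsa
Hunk 3: at line 5 remove [ojxj,wewdv] add [wqbz,ozo] -> 13 lines: vmb nnyr oglxz xhr lfayb wqbz ozo tynys nzjwz khu vhmsz anxyu jpsa

Answer: vmb
nnyr
oglxz
xhr
lfayb
wqbz
ozo
tynys
nzjwz
khu
vhmsz
anxyu
jpsa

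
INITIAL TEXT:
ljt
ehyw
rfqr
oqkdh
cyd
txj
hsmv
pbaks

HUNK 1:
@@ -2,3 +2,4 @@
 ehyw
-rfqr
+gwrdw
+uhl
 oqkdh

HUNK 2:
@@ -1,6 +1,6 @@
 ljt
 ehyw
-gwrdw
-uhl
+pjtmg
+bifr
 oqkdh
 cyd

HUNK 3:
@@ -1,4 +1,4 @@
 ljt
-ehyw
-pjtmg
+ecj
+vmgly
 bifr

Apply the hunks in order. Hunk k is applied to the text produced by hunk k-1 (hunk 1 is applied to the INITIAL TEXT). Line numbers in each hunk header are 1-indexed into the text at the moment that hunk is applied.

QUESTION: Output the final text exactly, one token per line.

Answer: ljt
ecj
vmgly
bifr
oqkdh
cyd
txj
hsmv
pbaks

Derivation:
Hunk 1: at line 2 remove [rfqr] add [gwrdw,uhl] -> 9 lines: ljt ehyw gwrdw uhl oqkdh cyd txj hsmv pbaks
Hunk 2: at line 1 remove [gwrdw,uhl] add [pjtmg,bifr] -> 9 lines: ljt ehyw pjtmg bifr oqkdh cyd txj hsmv pbaks
Hunk 3: at line 1 remove [ehyw,pjtmg] add [ecj,vmgly] -> 9 lines: ljt ecj vmgly bifr oqkdh cyd txj hsmv pbaks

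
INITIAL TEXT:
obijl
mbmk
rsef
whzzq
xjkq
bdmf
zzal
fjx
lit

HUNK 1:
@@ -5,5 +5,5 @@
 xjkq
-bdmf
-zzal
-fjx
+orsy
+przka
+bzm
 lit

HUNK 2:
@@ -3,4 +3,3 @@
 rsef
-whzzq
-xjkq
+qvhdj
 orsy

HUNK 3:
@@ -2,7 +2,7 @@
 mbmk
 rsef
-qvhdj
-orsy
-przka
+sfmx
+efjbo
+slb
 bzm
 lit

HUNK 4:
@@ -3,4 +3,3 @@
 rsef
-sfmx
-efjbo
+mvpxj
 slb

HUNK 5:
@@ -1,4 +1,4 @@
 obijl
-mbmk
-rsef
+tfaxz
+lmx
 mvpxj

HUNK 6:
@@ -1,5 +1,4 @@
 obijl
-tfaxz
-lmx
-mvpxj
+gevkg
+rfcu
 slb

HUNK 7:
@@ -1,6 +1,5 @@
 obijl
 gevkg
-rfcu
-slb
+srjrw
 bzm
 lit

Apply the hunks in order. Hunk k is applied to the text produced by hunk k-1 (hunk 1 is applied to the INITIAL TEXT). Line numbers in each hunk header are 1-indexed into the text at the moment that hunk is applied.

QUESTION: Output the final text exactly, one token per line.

Answer: obijl
gevkg
srjrw
bzm
lit

Derivation:
Hunk 1: at line 5 remove [bdmf,zzal,fjx] add [orsy,przka,bzm] -> 9 lines: obijl mbmk rsef whzzq xjkq orsy przka bzm lit
Hunk 2: at line 3 remove [whzzq,xjkq] add [qvhdj] -> 8 lines: obijl mbmk rsef qvhdj orsy przka bzm lit
Hunk 3: at line 2 remove [qvhdj,orsy,przka] add [sfmx,efjbo,slb] -> 8 lines: obijl mbmk rsef sfmx efjbo slb bzm lit
Hunk 4: at line 3 remove [sfmx,efjbo] add [mvpxj] -> 7 lines: obijl mbmk rsef mvpxj slb bzm lit
Hunk 5: at line 1 remove [mbmk,rsef] add [tfaxz,lmx] -> 7 lines: obijl tfaxz lmx mvpxj slb bzm lit
Hunk 6: at line 1 remove [tfaxz,lmx,mvpxj] add [gevkg,rfcu] -> 6 lines: obijl gevkg rfcu slb bzm lit
Hunk 7: at line 1 remove [rfcu,slb] add [srjrw] -> 5 lines: obijl gevkg srjrw bzm lit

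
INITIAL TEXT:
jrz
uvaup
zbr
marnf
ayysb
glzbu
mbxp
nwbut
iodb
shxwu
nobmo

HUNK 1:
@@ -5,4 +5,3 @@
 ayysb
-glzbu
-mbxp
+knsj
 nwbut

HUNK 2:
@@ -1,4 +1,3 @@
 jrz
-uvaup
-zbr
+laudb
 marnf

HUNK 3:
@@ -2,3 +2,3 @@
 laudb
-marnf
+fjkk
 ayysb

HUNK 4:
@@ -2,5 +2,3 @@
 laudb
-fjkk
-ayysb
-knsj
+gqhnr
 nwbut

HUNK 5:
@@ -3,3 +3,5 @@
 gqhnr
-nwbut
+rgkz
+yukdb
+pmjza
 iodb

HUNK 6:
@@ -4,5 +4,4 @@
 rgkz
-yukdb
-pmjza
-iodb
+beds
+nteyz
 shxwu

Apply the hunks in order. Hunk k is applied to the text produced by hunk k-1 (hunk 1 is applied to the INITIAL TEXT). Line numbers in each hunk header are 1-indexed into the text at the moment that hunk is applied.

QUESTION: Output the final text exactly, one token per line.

Hunk 1: at line 5 remove [glzbu,mbxp] add [knsj] -> 10 lines: jrz uvaup zbr marnf ayysb knsj nwbut iodb shxwu nobmo
Hunk 2: at line 1 remove [uvaup,zbr] add [laudb] -> 9 lines: jrz laudb marnf ayysb knsj nwbut iodb shxwu nobmo
Hunk 3: at line 2 remove [marnf] add [fjkk] -> 9 lines: jrz laudb fjkk ayysb knsj nwbut iodb shxwu nobmo
Hunk 4: at line 2 remove [fjkk,ayysb,knsj] add [gqhnr] -> 7 lines: jrz laudb gqhnr nwbut iodb shxwu nobmo
Hunk 5: at line 3 remove [nwbut] add [rgkz,yukdb,pmjza] -> 9 lines: jrz laudb gqhnr rgkz yukdb pmjza iodb shxwu nobmo
Hunk 6: at line 4 remove [yukdb,pmjza,iodb] add [beds,nteyz] -> 8 lines: jrz laudb gqhnr rgkz beds nteyz shxwu nobmo

Answer: jrz
laudb
gqhnr
rgkz
beds
nteyz
shxwu
nobmo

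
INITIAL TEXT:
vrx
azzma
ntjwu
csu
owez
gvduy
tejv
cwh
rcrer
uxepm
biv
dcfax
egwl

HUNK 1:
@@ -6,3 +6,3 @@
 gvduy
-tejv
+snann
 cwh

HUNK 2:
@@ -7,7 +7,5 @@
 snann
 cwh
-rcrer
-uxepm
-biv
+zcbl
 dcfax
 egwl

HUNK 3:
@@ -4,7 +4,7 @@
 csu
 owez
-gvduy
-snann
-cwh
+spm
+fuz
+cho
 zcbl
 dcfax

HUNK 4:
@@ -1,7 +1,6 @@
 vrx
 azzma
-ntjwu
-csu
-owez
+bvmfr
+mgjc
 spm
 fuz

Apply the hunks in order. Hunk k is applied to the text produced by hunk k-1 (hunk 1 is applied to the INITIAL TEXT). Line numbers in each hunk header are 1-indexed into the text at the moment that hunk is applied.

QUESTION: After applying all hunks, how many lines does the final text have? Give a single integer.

Answer: 10

Derivation:
Hunk 1: at line 6 remove [tejv] add [snann] -> 13 lines: vrx azzma ntjwu csu owez gvduy snann cwh rcrer uxepm biv dcfax egwl
Hunk 2: at line 7 remove [rcrer,uxepm,biv] add [zcbl] -> 11 lines: vrx azzma ntjwu csu owez gvduy snann cwh zcbl dcfax egwl
Hunk 3: at line 4 remove [gvduy,snann,cwh] add [spm,fuz,cho] -> 11 lines: vrx azzma ntjwu csu owez spm fuz cho zcbl dcfax egwl
Hunk 4: at line 1 remove [ntjwu,csu,owez] add [bvmfr,mgjc] -> 10 lines: vrx azzma bvmfr mgjc spm fuz cho zcbl dcfax egwl
Final line count: 10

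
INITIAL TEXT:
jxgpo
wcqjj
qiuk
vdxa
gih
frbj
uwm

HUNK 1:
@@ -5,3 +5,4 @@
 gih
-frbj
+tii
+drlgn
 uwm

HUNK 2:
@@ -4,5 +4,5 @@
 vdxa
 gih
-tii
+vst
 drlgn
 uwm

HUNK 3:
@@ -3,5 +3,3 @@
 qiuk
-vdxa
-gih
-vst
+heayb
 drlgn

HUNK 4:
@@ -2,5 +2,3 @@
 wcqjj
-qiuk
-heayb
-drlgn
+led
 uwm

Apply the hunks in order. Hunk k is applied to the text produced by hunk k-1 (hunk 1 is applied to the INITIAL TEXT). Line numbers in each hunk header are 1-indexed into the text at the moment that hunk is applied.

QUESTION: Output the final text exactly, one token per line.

Hunk 1: at line 5 remove [frbj] add [tii,drlgn] -> 8 lines: jxgpo wcqjj qiuk vdxa gih tii drlgn uwm
Hunk 2: at line 4 remove [tii] add [vst] -> 8 lines: jxgpo wcqjj qiuk vdxa gih vst drlgn uwm
Hunk 3: at line 3 remove [vdxa,gih,vst] add [heayb] -> 6 lines: jxgpo wcqjj qiuk heayb drlgn uwm
Hunk 4: at line 2 remove [qiuk,heayb,drlgn] add [led] -> 4 lines: jxgpo wcqjj led uwm

Answer: jxgpo
wcqjj
led
uwm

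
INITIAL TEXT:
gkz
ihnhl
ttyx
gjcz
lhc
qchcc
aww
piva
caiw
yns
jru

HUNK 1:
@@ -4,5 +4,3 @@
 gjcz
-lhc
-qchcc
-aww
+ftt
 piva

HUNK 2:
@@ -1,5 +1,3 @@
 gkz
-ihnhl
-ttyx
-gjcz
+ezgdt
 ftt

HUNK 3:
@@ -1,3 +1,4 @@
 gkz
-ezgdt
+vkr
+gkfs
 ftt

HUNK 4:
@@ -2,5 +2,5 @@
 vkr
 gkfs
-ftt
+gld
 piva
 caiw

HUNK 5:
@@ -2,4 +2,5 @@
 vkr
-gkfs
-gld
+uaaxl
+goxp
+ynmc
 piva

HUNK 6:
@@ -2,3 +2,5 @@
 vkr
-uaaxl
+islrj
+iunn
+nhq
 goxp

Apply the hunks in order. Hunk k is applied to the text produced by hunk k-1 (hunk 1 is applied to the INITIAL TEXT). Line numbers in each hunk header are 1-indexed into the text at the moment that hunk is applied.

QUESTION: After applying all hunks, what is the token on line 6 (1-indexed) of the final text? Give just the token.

Hunk 1: at line 4 remove [lhc,qchcc,aww] add [ftt] -> 9 lines: gkz ihnhl ttyx gjcz ftt piva caiw yns jru
Hunk 2: at line 1 remove [ihnhl,ttyx,gjcz] add [ezgdt] -> 7 lines: gkz ezgdt ftt piva caiw yns jru
Hunk 3: at line 1 remove [ezgdt] add [vkr,gkfs] -> 8 lines: gkz vkr gkfs ftt piva caiw yns jru
Hunk 4: at line 2 remove [ftt] add [gld] -> 8 lines: gkz vkr gkfs gld piva caiw yns jru
Hunk 5: at line 2 remove [gkfs,gld] add [uaaxl,goxp,ynmc] -> 9 lines: gkz vkr uaaxl goxp ynmc piva caiw yns jru
Hunk 6: at line 2 remove [uaaxl] add [islrj,iunn,nhq] -> 11 lines: gkz vkr islrj iunn nhq goxp ynmc piva caiw yns jru
Final line 6: goxp

Answer: goxp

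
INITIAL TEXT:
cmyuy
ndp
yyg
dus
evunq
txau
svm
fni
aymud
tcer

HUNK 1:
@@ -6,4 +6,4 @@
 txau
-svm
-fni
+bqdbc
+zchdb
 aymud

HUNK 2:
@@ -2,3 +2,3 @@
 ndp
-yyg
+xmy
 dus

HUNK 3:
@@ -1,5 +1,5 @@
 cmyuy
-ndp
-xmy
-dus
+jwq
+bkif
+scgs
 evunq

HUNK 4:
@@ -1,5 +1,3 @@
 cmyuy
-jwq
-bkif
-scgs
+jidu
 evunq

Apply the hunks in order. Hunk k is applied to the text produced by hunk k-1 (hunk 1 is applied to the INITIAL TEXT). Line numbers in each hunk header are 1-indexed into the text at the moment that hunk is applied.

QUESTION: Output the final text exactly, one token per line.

Answer: cmyuy
jidu
evunq
txau
bqdbc
zchdb
aymud
tcer

Derivation:
Hunk 1: at line 6 remove [svm,fni] add [bqdbc,zchdb] -> 10 lines: cmyuy ndp yyg dus evunq txau bqdbc zchdb aymud tcer
Hunk 2: at line 2 remove [yyg] add [xmy] -> 10 lines: cmyuy ndp xmy dus evunq txau bqdbc zchdb aymud tcer
Hunk 3: at line 1 remove [ndp,xmy,dus] add [jwq,bkif,scgs] -> 10 lines: cmyuy jwq bkif scgs evunq txau bqdbc zchdb aymud tcer
Hunk 4: at line 1 remove [jwq,bkif,scgs] add [jidu] -> 8 lines: cmyuy jidu evunq txau bqdbc zchdb aymud tcer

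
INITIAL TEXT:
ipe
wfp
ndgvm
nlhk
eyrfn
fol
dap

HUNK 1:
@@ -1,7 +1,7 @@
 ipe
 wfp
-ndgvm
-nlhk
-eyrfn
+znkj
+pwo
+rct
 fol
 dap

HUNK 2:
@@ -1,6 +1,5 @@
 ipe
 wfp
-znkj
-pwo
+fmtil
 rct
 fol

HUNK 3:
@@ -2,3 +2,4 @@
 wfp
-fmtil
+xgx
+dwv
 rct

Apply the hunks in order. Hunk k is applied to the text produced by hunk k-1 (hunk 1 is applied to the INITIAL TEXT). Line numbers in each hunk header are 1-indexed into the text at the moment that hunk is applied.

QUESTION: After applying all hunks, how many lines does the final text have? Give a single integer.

Hunk 1: at line 1 remove [ndgvm,nlhk,eyrfn] add [znkj,pwo,rct] -> 7 lines: ipe wfp znkj pwo rct fol dap
Hunk 2: at line 1 remove [znkj,pwo] add [fmtil] -> 6 lines: ipe wfp fmtil rct fol dap
Hunk 3: at line 2 remove [fmtil] add [xgx,dwv] -> 7 lines: ipe wfp xgx dwv rct fol dap
Final line count: 7

Answer: 7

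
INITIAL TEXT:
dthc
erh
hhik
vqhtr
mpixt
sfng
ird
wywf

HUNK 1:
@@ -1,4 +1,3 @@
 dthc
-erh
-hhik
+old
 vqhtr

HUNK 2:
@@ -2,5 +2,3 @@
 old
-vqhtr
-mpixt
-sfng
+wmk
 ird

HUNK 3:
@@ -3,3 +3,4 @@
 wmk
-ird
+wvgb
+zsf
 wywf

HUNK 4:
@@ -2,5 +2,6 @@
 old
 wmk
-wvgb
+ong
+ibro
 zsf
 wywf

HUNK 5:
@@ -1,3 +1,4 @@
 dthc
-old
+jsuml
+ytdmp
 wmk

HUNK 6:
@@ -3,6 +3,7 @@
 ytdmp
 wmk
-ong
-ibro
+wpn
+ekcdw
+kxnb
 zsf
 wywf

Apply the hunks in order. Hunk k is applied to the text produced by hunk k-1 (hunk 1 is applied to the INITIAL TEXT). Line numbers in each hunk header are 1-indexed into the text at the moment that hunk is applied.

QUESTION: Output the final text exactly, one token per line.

Answer: dthc
jsuml
ytdmp
wmk
wpn
ekcdw
kxnb
zsf
wywf

Derivation:
Hunk 1: at line 1 remove [erh,hhik] add [old] -> 7 lines: dthc old vqhtr mpixt sfng ird wywf
Hunk 2: at line 2 remove [vqhtr,mpixt,sfng] add [wmk] -> 5 lines: dthc old wmk ird wywf
Hunk 3: at line 3 remove [ird] add [wvgb,zsf] -> 6 lines: dthc old wmk wvgb zsf wywf
Hunk 4: at line 2 remove [wvgb] add [ong,ibro] -> 7 lines: dthc old wmk ong ibro zsf wywf
Hunk 5: at line 1 remove [old] add [jsuml,ytdmp] -> 8 lines: dthc jsuml ytdmp wmk ong ibro zsf wywf
Hunk 6: at line 3 remove [ong,ibro] add [wpn,ekcdw,kxnb] -> 9 lines: dthc jsuml ytdmp wmk wpn ekcdw kxnb zsf wywf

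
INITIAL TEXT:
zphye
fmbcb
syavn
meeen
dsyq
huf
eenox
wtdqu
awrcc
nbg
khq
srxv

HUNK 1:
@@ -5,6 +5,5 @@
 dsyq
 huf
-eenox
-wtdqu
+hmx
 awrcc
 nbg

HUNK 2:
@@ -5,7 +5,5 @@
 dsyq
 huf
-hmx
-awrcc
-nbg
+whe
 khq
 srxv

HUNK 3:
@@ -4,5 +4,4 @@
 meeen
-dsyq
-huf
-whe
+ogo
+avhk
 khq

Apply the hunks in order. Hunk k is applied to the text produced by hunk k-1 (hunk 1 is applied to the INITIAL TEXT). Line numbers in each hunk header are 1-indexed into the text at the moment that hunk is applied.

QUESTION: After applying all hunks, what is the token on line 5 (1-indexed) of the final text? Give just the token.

Answer: ogo

Derivation:
Hunk 1: at line 5 remove [eenox,wtdqu] add [hmx] -> 11 lines: zphye fmbcb syavn meeen dsyq huf hmx awrcc nbg khq srxv
Hunk 2: at line 5 remove [hmx,awrcc,nbg] add [whe] -> 9 lines: zphye fmbcb syavn meeen dsyq huf whe khq srxv
Hunk 3: at line 4 remove [dsyq,huf,whe] add [ogo,avhk] -> 8 lines: zphye fmbcb syavn meeen ogo avhk khq srxv
Final line 5: ogo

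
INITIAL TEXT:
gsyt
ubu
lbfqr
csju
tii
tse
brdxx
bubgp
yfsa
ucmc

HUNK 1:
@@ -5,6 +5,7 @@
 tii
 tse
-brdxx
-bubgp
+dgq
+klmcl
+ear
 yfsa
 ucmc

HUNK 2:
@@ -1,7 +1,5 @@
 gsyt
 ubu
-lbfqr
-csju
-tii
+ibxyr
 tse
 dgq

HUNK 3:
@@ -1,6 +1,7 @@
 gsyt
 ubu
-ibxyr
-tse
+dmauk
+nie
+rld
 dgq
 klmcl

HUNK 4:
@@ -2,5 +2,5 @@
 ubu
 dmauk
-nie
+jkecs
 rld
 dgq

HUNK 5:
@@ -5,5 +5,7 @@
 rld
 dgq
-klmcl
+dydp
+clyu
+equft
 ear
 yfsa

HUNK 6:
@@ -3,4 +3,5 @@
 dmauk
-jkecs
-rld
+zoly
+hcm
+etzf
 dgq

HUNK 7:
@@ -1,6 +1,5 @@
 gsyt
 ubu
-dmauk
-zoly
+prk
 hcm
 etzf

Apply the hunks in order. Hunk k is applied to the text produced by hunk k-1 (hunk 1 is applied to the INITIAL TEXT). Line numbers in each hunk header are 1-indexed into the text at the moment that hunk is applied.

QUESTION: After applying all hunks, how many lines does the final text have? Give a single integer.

Answer: 12

Derivation:
Hunk 1: at line 5 remove [brdxx,bubgp] add [dgq,klmcl,ear] -> 11 lines: gsyt ubu lbfqr csju tii tse dgq klmcl ear yfsa ucmc
Hunk 2: at line 1 remove [lbfqr,csju,tii] add [ibxyr] -> 9 lines: gsyt ubu ibxyr tse dgq klmcl ear yfsa ucmc
Hunk 3: at line 1 remove [ibxyr,tse] add [dmauk,nie,rld] -> 10 lines: gsyt ubu dmauk nie rld dgq klmcl ear yfsa ucmc
Hunk 4: at line 2 remove [nie] add [jkecs] -> 10 lines: gsyt ubu dmauk jkecs rld dgq klmcl ear yfsa ucmc
Hunk 5: at line 5 remove [klmcl] add [dydp,clyu,equft] -> 12 lines: gsyt ubu dmauk jkecs rld dgq dydp clyu equft ear yfsa ucmc
Hunk 6: at line 3 remove [jkecs,rld] add [zoly,hcm,etzf] -> 13 lines: gsyt ubu dmauk zoly hcm etzf dgq dydp clyu equft ear yfsa ucmc
Hunk 7: at line 1 remove [dmauk,zoly] add [prk] -> 12 lines: gsyt ubu prk hcm etzf dgq dydp clyu equft ear yfsa ucmc
Final line count: 12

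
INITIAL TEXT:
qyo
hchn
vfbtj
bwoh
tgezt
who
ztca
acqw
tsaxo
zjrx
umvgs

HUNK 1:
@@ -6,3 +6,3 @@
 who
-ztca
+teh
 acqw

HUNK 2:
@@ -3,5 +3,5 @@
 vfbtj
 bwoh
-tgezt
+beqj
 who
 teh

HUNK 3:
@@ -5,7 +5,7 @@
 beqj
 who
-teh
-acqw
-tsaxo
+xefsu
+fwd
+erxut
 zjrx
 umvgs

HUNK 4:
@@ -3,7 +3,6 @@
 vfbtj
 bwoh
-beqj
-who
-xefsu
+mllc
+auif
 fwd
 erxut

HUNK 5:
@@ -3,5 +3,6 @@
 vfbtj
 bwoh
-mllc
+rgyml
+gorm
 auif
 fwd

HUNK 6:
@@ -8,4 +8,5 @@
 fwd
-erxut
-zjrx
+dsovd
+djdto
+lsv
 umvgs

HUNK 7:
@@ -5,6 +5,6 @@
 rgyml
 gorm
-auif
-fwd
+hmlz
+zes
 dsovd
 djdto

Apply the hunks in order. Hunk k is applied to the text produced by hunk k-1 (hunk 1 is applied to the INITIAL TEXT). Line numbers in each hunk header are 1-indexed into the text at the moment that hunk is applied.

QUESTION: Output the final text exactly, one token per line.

Hunk 1: at line 6 remove [ztca] add [teh] -> 11 lines: qyo hchn vfbtj bwoh tgezt who teh acqw tsaxo zjrx umvgs
Hunk 2: at line 3 remove [tgezt] add [beqj] -> 11 lines: qyo hchn vfbtj bwoh beqj who teh acqw tsaxo zjrx umvgs
Hunk 3: at line 5 remove [teh,acqw,tsaxo] add [xefsu,fwd,erxut] -> 11 lines: qyo hchn vfbtj bwoh beqj who xefsu fwd erxut zjrx umvgs
Hunk 4: at line 3 remove [beqj,who,xefsu] add [mllc,auif] -> 10 lines: qyo hchn vfbtj bwoh mllc auif fwd erxut zjrx umvgs
Hunk 5: at line 3 remove [mllc] add [rgyml,gorm] -> 11 lines: qyo hchn vfbtj bwoh rgyml gorm auif fwd erxut zjrx umvgs
Hunk 6: at line 8 remove [erxut,zjrx] add [dsovd,djdto,lsv] -> 12 lines: qyo hchn vfbtj bwoh rgyml gorm auif fwd dsovd djdto lsv umvgs
Hunk 7: at line 5 remove [auif,fwd] add [hmlz,zes] -> 12 lines: qyo hchn vfbtj bwoh rgyml gorm hmlz zes dsovd djdto lsv umvgs

Answer: qyo
hchn
vfbtj
bwoh
rgyml
gorm
hmlz
zes
dsovd
djdto
lsv
umvgs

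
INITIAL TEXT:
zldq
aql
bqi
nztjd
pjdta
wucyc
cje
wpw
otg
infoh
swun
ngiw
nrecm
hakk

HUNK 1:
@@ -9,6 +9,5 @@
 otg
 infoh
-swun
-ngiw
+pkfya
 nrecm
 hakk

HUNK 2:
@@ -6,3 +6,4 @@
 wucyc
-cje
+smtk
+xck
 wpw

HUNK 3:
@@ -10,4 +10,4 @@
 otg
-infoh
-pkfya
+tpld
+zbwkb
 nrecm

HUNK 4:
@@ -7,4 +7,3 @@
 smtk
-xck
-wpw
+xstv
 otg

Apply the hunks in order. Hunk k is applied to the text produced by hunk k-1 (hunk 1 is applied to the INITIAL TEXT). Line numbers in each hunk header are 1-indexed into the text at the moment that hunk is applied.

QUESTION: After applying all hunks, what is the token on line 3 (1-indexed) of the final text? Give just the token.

Hunk 1: at line 9 remove [swun,ngiw] add [pkfya] -> 13 lines: zldq aql bqi nztjd pjdta wucyc cje wpw otg infoh pkfya nrecm hakk
Hunk 2: at line 6 remove [cje] add [smtk,xck] -> 14 lines: zldq aql bqi nztjd pjdta wucyc smtk xck wpw otg infoh pkfya nrecm hakk
Hunk 3: at line 10 remove [infoh,pkfya] add [tpld,zbwkb] -> 14 lines: zldq aql bqi nztjd pjdta wucyc smtk xck wpw otg tpld zbwkb nrecm hakk
Hunk 4: at line 7 remove [xck,wpw] add [xstv] -> 13 lines: zldq aql bqi nztjd pjdta wucyc smtk xstv otg tpld zbwkb nrecm hakk
Final line 3: bqi

Answer: bqi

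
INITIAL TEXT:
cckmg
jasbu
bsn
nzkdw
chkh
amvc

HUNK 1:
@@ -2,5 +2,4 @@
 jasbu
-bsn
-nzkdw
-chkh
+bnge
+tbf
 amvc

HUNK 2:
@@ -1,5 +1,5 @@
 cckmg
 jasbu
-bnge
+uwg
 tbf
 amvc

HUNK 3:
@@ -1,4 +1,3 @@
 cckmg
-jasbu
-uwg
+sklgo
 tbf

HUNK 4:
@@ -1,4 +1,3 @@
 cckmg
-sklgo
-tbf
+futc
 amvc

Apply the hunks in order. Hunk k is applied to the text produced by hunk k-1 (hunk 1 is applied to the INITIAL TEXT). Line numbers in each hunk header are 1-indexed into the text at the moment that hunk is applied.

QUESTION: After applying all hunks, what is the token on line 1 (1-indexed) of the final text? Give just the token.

Hunk 1: at line 2 remove [bsn,nzkdw,chkh] add [bnge,tbf] -> 5 lines: cckmg jasbu bnge tbf amvc
Hunk 2: at line 1 remove [bnge] add [uwg] -> 5 lines: cckmg jasbu uwg tbf amvc
Hunk 3: at line 1 remove [jasbu,uwg] add [sklgo] -> 4 lines: cckmg sklgo tbf amvc
Hunk 4: at line 1 remove [sklgo,tbf] add [futc] -> 3 lines: cckmg futc amvc
Final line 1: cckmg

Answer: cckmg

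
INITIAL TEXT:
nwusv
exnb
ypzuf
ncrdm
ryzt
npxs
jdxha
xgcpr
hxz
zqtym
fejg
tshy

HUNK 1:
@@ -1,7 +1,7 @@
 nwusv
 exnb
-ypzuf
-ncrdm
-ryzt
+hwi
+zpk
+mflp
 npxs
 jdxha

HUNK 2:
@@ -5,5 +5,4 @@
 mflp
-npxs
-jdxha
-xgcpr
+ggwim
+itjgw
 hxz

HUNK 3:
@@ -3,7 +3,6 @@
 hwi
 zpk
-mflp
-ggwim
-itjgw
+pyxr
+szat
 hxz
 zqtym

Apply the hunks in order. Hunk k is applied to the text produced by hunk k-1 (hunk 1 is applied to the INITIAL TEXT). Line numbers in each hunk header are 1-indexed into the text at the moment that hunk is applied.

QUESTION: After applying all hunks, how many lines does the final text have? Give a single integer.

Hunk 1: at line 1 remove [ypzuf,ncrdm,ryzt] add [hwi,zpk,mflp] -> 12 lines: nwusv exnb hwi zpk mflp npxs jdxha xgcpr hxz zqtym fejg tshy
Hunk 2: at line 5 remove [npxs,jdxha,xgcpr] add [ggwim,itjgw] -> 11 lines: nwusv exnb hwi zpk mflp ggwim itjgw hxz zqtym fejg tshy
Hunk 3: at line 3 remove [mflp,ggwim,itjgw] add [pyxr,szat] -> 10 lines: nwusv exnb hwi zpk pyxr szat hxz zqtym fejg tshy
Final line count: 10

Answer: 10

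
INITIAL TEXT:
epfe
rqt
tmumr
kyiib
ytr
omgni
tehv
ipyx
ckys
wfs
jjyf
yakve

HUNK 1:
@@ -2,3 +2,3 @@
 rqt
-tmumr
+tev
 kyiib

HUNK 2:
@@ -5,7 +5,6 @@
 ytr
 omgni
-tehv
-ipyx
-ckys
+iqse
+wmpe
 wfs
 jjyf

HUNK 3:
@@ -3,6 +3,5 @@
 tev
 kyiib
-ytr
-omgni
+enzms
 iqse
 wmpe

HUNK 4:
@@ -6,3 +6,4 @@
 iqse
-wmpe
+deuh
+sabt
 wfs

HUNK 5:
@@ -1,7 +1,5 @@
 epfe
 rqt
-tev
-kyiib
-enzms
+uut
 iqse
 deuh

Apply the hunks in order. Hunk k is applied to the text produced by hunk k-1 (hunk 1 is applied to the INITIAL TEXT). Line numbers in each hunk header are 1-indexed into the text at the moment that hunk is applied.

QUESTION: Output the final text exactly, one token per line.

Hunk 1: at line 2 remove [tmumr] add [tev] -> 12 lines: epfe rqt tev kyiib ytr omgni tehv ipyx ckys wfs jjyf yakve
Hunk 2: at line 5 remove [tehv,ipyx,ckys] add [iqse,wmpe] -> 11 lines: epfe rqt tev kyiib ytr omgni iqse wmpe wfs jjyf yakve
Hunk 3: at line 3 remove [ytr,omgni] add [enzms] -> 10 lines: epfe rqt tev kyiib enzms iqse wmpe wfs jjyf yakve
Hunk 4: at line 6 remove [wmpe] add [deuh,sabt] -> 11 lines: epfe rqt tev kyiib enzms iqse deuh sabt wfs jjyf yakve
Hunk 5: at line 1 remove [tev,kyiib,enzms] add [uut] -> 9 lines: epfe rqt uut iqse deuh sabt wfs jjyf yakve

Answer: epfe
rqt
uut
iqse
deuh
sabt
wfs
jjyf
yakve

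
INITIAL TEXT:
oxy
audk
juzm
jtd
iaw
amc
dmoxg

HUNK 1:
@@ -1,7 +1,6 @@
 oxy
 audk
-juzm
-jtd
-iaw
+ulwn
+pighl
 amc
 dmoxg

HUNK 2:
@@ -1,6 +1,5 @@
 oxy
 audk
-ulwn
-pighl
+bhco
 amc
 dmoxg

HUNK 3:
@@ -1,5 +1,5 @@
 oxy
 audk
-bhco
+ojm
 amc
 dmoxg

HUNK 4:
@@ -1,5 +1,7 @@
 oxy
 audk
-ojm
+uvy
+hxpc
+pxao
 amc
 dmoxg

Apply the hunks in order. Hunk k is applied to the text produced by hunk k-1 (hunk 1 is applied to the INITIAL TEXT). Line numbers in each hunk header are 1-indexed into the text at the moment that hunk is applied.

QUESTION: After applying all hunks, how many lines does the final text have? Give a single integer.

Hunk 1: at line 1 remove [juzm,jtd,iaw] add [ulwn,pighl] -> 6 lines: oxy audk ulwn pighl amc dmoxg
Hunk 2: at line 1 remove [ulwn,pighl] add [bhco] -> 5 lines: oxy audk bhco amc dmoxg
Hunk 3: at line 1 remove [bhco] add [ojm] -> 5 lines: oxy audk ojm amc dmoxg
Hunk 4: at line 1 remove [ojm] add [uvy,hxpc,pxao] -> 7 lines: oxy audk uvy hxpc pxao amc dmoxg
Final line count: 7

Answer: 7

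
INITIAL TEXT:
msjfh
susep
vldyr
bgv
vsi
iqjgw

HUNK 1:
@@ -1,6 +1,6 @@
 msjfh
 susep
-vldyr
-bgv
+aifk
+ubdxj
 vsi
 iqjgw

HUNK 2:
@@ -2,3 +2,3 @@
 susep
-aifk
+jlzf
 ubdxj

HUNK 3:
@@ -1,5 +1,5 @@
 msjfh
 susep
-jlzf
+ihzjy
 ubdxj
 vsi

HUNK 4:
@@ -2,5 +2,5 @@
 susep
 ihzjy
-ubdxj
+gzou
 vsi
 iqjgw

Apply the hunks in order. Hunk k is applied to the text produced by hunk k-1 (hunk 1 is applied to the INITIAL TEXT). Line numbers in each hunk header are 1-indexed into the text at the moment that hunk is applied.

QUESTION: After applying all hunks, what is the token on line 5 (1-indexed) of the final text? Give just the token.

Answer: vsi

Derivation:
Hunk 1: at line 1 remove [vldyr,bgv] add [aifk,ubdxj] -> 6 lines: msjfh susep aifk ubdxj vsi iqjgw
Hunk 2: at line 2 remove [aifk] add [jlzf] -> 6 lines: msjfh susep jlzf ubdxj vsi iqjgw
Hunk 3: at line 1 remove [jlzf] add [ihzjy] -> 6 lines: msjfh susep ihzjy ubdxj vsi iqjgw
Hunk 4: at line 2 remove [ubdxj] add [gzou] -> 6 lines: msjfh susep ihzjy gzou vsi iqjgw
Final line 5: vsi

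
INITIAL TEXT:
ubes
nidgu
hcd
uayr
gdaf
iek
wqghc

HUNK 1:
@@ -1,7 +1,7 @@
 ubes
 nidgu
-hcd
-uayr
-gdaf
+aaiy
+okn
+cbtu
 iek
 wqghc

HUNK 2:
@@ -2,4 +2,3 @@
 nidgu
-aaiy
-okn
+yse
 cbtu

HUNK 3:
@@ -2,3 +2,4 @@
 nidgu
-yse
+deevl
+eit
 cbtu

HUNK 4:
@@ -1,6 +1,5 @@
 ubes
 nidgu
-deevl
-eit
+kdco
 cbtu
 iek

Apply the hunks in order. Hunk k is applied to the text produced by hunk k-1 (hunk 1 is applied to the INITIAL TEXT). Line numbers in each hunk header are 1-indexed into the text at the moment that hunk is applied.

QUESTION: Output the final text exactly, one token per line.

Hunk 1: at line 1 remove [hcd,uayr,gdaf] add [aaiy,okn,cbtu] -> 7 lines: ubes nidgu aaiy okn cbtu iek wqghc
Hunk 2: at line 2 remove [aaiy,okn] add [yse] -> 6 lines: ubes nidgu yse cbtu iek wqghc
Hunk 3: at line 2 remove [yse] add [deevl,eit] -> 7 lines: ubes nidgu deevl eit cbtu iek wqghc
Hunk 4: at line 1 remove [deevl,eit] add [kdco] -> 6 lines: ubes nidgu kdco cbtu iek wqghc

Answer: ubes
nidgu
kdco
cbtu
iek
wqghc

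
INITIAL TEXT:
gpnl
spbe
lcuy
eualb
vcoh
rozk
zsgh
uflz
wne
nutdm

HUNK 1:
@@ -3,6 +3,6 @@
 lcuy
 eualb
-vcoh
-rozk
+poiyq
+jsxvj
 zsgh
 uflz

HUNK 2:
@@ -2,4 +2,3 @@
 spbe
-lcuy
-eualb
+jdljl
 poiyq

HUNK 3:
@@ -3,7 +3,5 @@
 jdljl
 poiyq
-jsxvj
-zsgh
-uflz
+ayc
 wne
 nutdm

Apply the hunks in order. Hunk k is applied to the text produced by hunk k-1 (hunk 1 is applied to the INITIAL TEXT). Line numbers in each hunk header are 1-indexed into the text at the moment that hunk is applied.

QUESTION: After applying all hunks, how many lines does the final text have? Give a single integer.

Answer: 7

Derivation:
Hunk 1: at line 3 remove [vcoh,rozk] add [poiyq,jsxvj] -> 10 lines: gpnl spbe lcuy eualb poiyq jsxvj zsgh uflz wne nutdm
Hunk 2: at line 2 remove [lcuy,eualb] add [jdljl] -> 9 lines: gpnl spbe jdljl poiyq jsxvj zsgh uflz wne nutdm
Hunk 3: at line 3 remove [jsxvj,zsgh,uflz] add [ayc] -> 7 lines: gpnl spbe jdljl poiyq ayc wne nutdm
Final line count: 7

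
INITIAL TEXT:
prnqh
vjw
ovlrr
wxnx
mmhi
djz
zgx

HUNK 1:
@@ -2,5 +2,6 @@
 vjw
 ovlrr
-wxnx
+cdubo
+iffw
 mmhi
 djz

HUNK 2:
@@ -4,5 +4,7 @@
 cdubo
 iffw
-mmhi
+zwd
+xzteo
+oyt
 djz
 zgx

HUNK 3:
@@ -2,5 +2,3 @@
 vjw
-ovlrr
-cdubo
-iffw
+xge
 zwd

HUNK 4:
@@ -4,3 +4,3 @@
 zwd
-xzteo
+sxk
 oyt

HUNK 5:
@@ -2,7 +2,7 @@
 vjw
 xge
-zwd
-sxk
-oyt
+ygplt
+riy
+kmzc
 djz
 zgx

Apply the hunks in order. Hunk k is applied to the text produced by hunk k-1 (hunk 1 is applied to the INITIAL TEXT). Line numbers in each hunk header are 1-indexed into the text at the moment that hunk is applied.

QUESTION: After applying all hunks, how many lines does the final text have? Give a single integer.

Hunk 1: at line 2 remove [wxnx] add [cdubo,iffw] -> 8 lines: prnqh vjw ovlrr cdubo iffw mmhi djz zgx
Hunk 2: at line 4 remove [mmhi] add [zwd,xzteo,oyt] -> 10 lines: prnqh vjw ovlrr cdubo iffw zwd xzteo oyt djz zgx
Hunk 3: at line 2 remove [ovlrr,cdubo,iffw] add [xge] -> 8 lines: prnqh vjw xge zwd xzteo oyt djz zgx
Hunk 4: at line 4 remove [xzteo] add [sxk] -> 8 lines: prnqh vjw xge zwd sxk oyt djz zgx
Hunk 5: at line 2 remove [zwd,sxk,oyt] add [ygplt,riy,kmzc] -> 8 lines: prnqh vjw xge ygplt riy kmzc djz zgx
Final line count: 8

Answer: 8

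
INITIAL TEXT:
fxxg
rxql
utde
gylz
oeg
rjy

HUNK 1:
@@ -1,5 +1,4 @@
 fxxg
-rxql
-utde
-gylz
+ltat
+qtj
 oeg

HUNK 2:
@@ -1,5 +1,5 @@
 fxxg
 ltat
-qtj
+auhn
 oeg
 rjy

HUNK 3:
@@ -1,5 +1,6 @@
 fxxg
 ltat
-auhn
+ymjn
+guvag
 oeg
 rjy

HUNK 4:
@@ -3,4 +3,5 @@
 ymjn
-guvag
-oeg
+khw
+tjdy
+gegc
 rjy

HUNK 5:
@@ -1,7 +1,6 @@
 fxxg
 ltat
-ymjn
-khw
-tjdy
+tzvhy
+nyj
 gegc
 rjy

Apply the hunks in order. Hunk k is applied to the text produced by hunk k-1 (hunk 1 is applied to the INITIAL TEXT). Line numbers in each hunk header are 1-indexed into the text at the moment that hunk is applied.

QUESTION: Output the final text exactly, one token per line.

Hunk 1: at line 1 remove [rxql,utde,gylz] add [ltat,qtj] -> 5 lines: fxxg ltat qtj oeg rjy
Hunk 2: at line 1 remove [qtj] add [auhn] -> 5 lines: fxxg ltat auhn oeg rjy
Hunk 3: at line 1 remove [auhn] add [ymjn,guvag] -> 6 lines: fxxg ltat ymjn guvag oeg rjy
Hunk 4: at line 3 remove [guvag,oeg] add [khw,tjdy,gegc] -> 7 lines: fxxg ltat ymjn khw tjdy gegc rjy
Hunk 5: at line 1 remove [ymjn,khw,tjdy] add [tzvhy,nyj] -> 6 lines: fxxg ltat tzvhy nyj gegc rjy

Answer: fxxg
ltat
tzvhy
nyj
gegc
rjy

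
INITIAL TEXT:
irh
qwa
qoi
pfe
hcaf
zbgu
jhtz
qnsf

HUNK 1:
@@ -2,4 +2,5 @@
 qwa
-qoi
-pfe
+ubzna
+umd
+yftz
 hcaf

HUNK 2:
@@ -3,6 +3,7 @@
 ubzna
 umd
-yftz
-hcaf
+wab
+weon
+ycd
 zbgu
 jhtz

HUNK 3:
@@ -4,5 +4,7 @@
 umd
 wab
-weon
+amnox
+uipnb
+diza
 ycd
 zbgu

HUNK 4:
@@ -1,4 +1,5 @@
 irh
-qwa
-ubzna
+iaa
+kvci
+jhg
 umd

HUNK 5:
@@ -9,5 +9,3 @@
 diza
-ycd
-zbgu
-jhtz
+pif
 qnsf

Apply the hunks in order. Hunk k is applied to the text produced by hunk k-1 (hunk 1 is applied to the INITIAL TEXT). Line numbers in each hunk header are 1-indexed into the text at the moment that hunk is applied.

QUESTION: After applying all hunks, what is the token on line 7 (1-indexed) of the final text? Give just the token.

Answer: amnox

Derivation:
Hunk 1: at line 2 remove [qoi,pfe] add [ubzna,umd,yftz] -> 9 lines: irh qwa ubzna umd yftz hcaf zbgu jhtz qnsf
Hunk 2: at line 3 remove [yftz,hcaf] add [wab,weon,ycd] -> 10 lines: irh qwa ubzna umd wab weon ycd zbgu jhtz qnsf
Hunk 3: at line 4 remove [weon] add [amnox,uipnb,diza] -> 12 lines: irh qwa ubzna umd wab amnox uipnb diza ycd zbgu jhtz qnsf
Hunk 4: at line 1 remove [qwa,ubzna] add [iaa,kvci,jhg] -> 13 lines: irh iaa kvci jhg umd wab amnox uipnb diza ycd zbgu jhtz qnsf
Hunk 5: at line 9 remove [ycd,zbgu,jhtz] add [pif] -> 11 lines: irh iaa kvci jhg umd wab amnox uipnb diza pif qnsf
Final line 7: amnox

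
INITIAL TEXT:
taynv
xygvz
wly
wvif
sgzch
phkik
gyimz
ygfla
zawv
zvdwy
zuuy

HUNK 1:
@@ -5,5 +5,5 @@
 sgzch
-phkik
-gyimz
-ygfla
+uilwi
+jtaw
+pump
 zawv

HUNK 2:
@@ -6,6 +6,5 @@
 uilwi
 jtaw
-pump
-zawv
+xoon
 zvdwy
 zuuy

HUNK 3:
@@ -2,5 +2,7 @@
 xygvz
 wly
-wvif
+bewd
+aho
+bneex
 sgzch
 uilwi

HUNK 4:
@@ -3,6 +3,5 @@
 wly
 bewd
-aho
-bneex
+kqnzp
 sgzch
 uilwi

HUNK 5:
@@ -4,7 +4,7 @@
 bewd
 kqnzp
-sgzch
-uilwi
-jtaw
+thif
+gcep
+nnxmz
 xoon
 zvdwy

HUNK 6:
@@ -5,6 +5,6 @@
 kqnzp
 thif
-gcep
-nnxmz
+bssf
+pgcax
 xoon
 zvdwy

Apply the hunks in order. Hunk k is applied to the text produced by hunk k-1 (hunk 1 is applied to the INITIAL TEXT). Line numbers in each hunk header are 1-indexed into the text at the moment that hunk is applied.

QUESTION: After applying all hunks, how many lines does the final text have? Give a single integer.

Answer: 11

Derivation:
Hunk 1: at line 5 remove [phkik,gyimz,ygfla] add [uilwi,jtaw,pump] -> 11 lines: taynv xygvz wly wvif sgzch uilwi jtaw pump zawv zvdwy zuuy
Hunk 2: at line 6 remove [pump,zawv] add [xoon] -> 10 lines: taynv xygvz wly wvif sgzch uilwi jtaw xoon zvdwy zuuy
Hunk 3: at line 2 remove [wvif] add [bewd,aho,bneex] -> 12 lines: taynv xygvz wly bewd aho bneex sgzch uilwi jtaw xoon zvdwy zuuy
Hunk 4: at line 3 remove [aho,bneex] add [kqnzp] -> 11 lines: taynv xygvz wly bewd kqnzp sgzch uilwi jtaw xoon zvdwy zuuy
Hunk 5: at line 4 remove [sgzch,uilwi,jtaw] add [thif,gcep,nnxmz] -> 11 lines: taynv xygvz wly bewd kqnzp thif gcep nnxmz xoon zvdwy zuuy
Hunk 6: at line 5 remove [gcep,nnxmz] add [bssf,pgcax] -> 11 lines: taynv xygvz wly bewd kqnzp thif bssf pgcax xoon zvdwy zuuy
Final line count: 11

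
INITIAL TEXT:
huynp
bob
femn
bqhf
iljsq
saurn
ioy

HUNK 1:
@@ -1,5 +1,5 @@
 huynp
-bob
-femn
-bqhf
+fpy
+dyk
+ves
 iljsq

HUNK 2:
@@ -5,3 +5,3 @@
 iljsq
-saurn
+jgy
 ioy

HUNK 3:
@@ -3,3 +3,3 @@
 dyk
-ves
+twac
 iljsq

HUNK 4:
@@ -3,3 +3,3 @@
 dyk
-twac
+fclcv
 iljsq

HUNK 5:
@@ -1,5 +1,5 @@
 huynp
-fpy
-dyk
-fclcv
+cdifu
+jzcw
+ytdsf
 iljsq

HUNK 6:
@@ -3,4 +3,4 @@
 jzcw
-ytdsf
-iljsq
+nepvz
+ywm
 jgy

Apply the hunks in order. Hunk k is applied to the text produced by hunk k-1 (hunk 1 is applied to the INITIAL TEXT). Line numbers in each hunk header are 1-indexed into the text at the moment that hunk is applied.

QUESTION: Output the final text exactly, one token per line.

Answer: huynp
cdifu
jzcw
nepvz
ywm
jgy
ioy

Derivation:
Hunk 1: at line 1 remove [bob,femn,bqhf] add [fpy,dyk,ves] -> 7 lines: huynp fpy dyk ves iljsq saurn ioy
Hunk 2: at line 5 remove [saurn] add [jgy] -> 7 lines: huynp fpy dyk ves iljsq jgy ioy
Hunk 3: at line 3 remove [ves] add [twac] -> 7 lines: huynp fpy dyk twac iljsq jgy ioy
Hunk 4: at line 3 remove [twac] add [fclcv] -> 7 lines: huynp fpy dyk fclcv iljsq jgy ioy
Hunk 5: at line 1 remove [fpy,dyk,fclcv] add [cdifu,jzcw,ytdsf] -> 7 lines: huynp cdifu jzcw ytdsf iljsq jgy ioy
Hunk 6: at line 3 remove [ytdsf,iljsq] add [nepvz,ywm] -> 7 lines: huynp cdifu jzcw nepvz ywm jgy ioy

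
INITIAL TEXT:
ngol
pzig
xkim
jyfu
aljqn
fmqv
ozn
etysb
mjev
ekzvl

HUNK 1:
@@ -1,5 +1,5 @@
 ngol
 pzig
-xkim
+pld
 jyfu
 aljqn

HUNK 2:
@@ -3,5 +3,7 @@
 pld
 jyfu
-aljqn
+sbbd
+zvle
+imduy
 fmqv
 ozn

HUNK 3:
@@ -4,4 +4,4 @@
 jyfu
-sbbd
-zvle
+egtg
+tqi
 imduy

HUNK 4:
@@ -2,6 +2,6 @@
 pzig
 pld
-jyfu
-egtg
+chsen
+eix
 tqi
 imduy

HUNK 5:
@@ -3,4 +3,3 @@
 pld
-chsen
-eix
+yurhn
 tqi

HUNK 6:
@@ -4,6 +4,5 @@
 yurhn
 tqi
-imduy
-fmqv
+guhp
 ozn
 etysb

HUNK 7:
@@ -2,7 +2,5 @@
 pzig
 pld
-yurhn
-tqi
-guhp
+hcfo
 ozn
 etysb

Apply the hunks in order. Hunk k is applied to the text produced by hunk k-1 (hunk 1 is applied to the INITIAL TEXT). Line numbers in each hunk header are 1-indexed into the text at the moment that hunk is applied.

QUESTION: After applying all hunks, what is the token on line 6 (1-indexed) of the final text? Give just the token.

Answer: etysb

Derivation:
Hunk 1: at line 1 remove [xkim] add [pld] -> 10 lines: ngol pzig pld jyfu aljqn fmqv ozn etysb mjev ekzvl
Hunk 2: at line 3 remove [aljqn] add [sbbd,zvle,imduy] -> 12 lines: ngol pzig pld jyfu sbbd zvle imduy fmqv ozn etysb mjev ekzvl
Hunk 3: at line 4 remove [sbbd,zvle] add [egtg,tqi] -> 12 lines: ngol pzig pld jyfu egtg tqi imduy fmqv ozn etysb mjev ekzvl
Hunk 4: at line 2 remove [jyfu,egtg] add [chsen,eix] -> 12 lines: ngol pzig pld chsen eix tqi imduy fmqv ozn etysb mjev ekzvl
Hunk 5: at line 3 remove [chsen,eix] add [yurhn] -> 11 lines: ngol pzig pld yurhn tqi imduy fmqv ozn etysb mjev ekzvl
Hunk 6: at line 4 remove [imduy,fmqv] add [guhp] -> 10 lines: ngol pzig pld yurhn tqi guhp ozn etysb mjev ekzvl
Hunk 7: at line 2 remove [yurhn,tqi,guhp] add [hcfo] -> 8 lines: ngol pzig pld hcfo ozn etysb mjev ekzvl
Final line 6: etysb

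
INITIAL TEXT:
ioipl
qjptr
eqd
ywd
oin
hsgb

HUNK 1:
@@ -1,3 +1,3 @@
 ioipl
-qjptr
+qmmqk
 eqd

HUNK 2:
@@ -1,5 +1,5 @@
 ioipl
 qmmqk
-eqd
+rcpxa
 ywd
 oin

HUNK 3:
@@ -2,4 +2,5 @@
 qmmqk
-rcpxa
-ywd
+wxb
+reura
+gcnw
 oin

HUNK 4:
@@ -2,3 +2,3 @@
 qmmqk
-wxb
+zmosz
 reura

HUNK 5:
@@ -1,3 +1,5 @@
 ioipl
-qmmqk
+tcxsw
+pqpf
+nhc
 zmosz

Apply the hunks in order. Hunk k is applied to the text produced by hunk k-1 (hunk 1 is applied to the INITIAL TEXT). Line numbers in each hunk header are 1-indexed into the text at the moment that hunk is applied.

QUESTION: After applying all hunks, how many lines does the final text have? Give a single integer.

Answer: 9

Derivation:
Hunk 1: at line 1 remove [qjptr] add [qmmqk] -> 6 lines: ioipl qmmqk eqd ywd oin hsgb
Hunk 2: at line 1 remove [eqd] add [rcpxa] -> 6 lines: ioipl qmmqk rcpxa ywd oin hsgb
Hunk 3: at line 2 remove [rcpxa,ywd] add [wxb,reura,gcnw] -> 7 lines: ioipl qmmqk wxb reura gcnw oin hsgb
Hunk 4: at line 2 remove [wxb] add [zmosz] -> 7 lines: ioipl qmmqk zmosz reura gcnw oin hsgb
Hunk 5: at line 1 remove [qmmqk] add [tcxsw,pqpf,nhc] -> 9 lines: ioipl tcxsw pqpf nhc zmosz reura gcnw oin hsgb
Final line count: 9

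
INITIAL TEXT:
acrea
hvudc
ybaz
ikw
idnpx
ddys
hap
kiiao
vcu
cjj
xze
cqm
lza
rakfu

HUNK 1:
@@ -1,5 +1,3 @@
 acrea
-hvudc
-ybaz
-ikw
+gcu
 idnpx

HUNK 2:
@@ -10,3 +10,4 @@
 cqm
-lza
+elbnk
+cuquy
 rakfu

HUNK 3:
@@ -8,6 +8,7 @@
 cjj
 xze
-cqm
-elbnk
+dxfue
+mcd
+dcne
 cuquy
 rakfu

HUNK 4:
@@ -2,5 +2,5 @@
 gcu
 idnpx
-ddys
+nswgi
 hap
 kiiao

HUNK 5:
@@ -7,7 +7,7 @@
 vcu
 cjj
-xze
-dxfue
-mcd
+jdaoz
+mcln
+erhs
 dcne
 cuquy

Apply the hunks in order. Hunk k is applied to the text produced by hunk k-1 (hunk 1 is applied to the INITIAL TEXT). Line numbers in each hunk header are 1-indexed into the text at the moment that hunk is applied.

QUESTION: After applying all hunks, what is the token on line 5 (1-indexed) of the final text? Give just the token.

Hunk 1: at line 1 remove [hvudc,ybaz,ikw] add [gcu] -> 12 lines: acrea gcu idnpx ddys hap kiiao vcu cjj xze cqm lza rakfu
Hunk 2: at line 10 remove [lza] add [elbnk,cuquy] -> 13 lines: acrea gcu idnpx ddys hap kiiao vcu cjj xze cqm elbnk cuquy rakfu
Hunk 3: at line 8 remove [cqm,elbnk] add [dxfue,mcd,dcne] -> 14 lines: acrea gcu idnpx ddys hap kiiao vcu cjj xze dxfue mcd dcne cuquy rakfu
Hunk 4: at line 2 remove [ddys] add [nswgi] -> 14 lines: acrea gcu idnpx nswgi hap kiiao vcu cjj xze dxfue mcd dcne cuquy rakfu
Hunk 5: at line 7 remove [xze,dxfue,mcd] add [jdaoz,mcln,erhs] -> 14 lines: acrea gcu idnpx nswgi hap kiiao vcu cjj jdaoz mcln erhs dcne cuquy rakfu
Final line 5: hap

Answer: hap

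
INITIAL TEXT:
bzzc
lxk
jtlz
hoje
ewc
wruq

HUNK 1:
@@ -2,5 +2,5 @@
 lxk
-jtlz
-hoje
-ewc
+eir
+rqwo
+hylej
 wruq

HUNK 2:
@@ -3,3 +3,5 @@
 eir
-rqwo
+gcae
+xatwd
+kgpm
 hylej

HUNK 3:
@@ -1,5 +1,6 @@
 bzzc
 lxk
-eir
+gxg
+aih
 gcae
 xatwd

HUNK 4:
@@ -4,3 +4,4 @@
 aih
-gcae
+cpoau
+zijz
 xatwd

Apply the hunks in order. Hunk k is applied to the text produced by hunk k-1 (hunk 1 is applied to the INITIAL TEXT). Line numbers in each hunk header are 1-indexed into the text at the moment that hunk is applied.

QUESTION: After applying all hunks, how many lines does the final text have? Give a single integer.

Answer: 10

Derivation:
Hunk 1: at line 2 remove [jtlz,hoje,ewc] add [eir,rqwo,hylej] -> 6 lines: bzzc lxk eir rqwo hylej wruq
Hunk 2: at line 3 remove [rqwo] add [gcae,xatwd,kgpm] -> 8 lines: bzzc lxk eir gcae xatwd kgpm hylej wruq
Hunk 3: at line 1 remove [eir] add [gxg,aih] -> 9 lines: bzzc lxk gxg aih gcae xatwd kgpm hylej wruq
Hunk 4: at line 4 remove [gcae] add [cpoau,zijz] -> 10 lines: bzzc lxk gxg aih cpoau zijz xatwd kgpm hylej wruq
Final line count: 10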